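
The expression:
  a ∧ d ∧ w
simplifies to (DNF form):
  a ∧ d ∧ w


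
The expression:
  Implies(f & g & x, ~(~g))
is always true.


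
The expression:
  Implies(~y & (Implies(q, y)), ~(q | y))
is always true.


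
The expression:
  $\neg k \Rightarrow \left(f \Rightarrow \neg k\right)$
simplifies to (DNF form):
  $\text{True}$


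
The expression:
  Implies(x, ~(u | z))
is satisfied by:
  {u: False, x: False, z: False}
  {z: True, u: False, x: False}
  {u: True, z: False, x: False}
  {z: True, u: True, x: False}
  {x: True, z: False, u: False}


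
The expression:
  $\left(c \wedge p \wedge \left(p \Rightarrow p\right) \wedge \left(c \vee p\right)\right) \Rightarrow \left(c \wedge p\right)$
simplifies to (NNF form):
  $\text{True}$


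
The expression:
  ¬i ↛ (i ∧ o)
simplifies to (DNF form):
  ¬i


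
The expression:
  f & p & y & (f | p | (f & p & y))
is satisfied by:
  {f: True, p: True, y: True}


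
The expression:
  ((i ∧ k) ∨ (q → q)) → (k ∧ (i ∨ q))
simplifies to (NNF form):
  k ∧ (i ∨ q)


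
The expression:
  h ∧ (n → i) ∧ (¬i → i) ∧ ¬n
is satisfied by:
  {h: True, i: True, n: False}


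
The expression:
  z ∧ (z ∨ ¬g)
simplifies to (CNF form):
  z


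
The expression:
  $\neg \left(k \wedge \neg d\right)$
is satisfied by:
  {d: True, k: False}
  {k: False, d: False}
  {k: True, d: True}


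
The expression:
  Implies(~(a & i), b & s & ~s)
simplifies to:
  a & i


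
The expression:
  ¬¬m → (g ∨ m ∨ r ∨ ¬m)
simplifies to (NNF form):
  True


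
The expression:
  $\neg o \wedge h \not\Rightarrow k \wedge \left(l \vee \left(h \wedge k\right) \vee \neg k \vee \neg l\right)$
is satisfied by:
  {h: True, o: False, k: False}


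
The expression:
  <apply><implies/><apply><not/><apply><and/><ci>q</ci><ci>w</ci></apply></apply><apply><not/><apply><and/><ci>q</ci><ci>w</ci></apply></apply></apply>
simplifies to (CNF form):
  <true/>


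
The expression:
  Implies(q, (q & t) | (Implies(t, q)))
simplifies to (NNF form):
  True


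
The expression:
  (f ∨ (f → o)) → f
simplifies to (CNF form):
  f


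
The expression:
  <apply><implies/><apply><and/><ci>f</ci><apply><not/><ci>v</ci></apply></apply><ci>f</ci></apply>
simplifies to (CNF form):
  <true/>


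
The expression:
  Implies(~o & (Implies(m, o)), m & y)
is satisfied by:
  {o: True, m: True}
  {o: True, m: False}
  {m: True, o: False}


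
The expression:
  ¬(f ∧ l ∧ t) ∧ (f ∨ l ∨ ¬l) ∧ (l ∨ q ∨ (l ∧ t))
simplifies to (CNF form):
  (l ∨ q) ∧ (l ∨ ¬l) ∧ (l ∨ q ∨ ¬f) ∧ (l ∨ q ∨ ¬t) ∧ (l ∨ ¬f ∨ ¬l) ∧ (l ∨ ¬l ∨ ¬t) ∧ (q ∨ ¬f ∨ ¬t) ∧ (¬f ∨ ¬l ∨ ¬t)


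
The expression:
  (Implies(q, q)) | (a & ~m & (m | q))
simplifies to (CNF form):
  True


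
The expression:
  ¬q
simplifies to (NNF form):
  ¬q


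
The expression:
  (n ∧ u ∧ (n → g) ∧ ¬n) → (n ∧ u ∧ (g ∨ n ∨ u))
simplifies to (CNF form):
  True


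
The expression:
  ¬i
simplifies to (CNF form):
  ¬i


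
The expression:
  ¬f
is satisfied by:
  {f: False}


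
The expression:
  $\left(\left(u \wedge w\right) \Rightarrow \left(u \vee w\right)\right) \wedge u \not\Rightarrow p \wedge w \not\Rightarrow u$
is never true.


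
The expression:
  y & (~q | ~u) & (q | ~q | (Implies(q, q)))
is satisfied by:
  {y: True, u: False, q: False}
  {q: True, y: True, u: False}
  {u: True, y: True, q: False}


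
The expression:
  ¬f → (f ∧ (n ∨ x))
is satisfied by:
  {f: True}


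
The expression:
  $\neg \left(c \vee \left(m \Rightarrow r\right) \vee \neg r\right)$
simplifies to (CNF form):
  $\text{False}$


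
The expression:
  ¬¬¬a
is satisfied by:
  {a: False}


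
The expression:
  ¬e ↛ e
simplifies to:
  ¬e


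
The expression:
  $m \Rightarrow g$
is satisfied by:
  {g: True, m: False}
  {m: False, g: False}
  {m: True, g: True}


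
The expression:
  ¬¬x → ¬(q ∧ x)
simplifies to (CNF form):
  ¬q ∨ ¬x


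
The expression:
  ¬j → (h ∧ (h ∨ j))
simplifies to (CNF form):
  h ∨ j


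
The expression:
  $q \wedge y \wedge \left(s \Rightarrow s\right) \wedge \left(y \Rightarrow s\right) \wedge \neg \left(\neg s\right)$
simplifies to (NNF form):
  $q \wedge s \wedge y$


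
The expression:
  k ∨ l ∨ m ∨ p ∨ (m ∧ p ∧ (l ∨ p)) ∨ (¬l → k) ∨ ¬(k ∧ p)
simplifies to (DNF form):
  True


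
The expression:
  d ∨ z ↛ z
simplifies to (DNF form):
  d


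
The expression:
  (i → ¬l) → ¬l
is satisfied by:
  {i: True, l: False}
  {l: False, i: False}
  {l: True, i: True}


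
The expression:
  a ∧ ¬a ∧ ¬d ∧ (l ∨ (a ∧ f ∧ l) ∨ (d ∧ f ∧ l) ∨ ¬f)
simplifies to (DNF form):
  False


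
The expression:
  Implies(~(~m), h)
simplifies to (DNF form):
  h | ~m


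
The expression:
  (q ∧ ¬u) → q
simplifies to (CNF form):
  True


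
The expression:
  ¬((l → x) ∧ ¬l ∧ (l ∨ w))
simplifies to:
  l ∨ ¬w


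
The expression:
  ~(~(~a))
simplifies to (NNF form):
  ~a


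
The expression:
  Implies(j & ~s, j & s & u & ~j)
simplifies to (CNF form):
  s | ~j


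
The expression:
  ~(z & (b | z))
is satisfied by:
  {z: False}


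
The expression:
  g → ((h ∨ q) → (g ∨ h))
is always true.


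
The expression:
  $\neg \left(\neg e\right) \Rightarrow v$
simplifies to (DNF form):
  $v \vee \neg e$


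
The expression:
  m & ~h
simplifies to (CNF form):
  m & ~h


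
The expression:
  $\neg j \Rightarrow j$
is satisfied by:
  {j: True}


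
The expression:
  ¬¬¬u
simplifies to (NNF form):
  ¬u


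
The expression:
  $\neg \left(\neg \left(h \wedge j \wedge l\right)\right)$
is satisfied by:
  {h: True, j: True, l: True}


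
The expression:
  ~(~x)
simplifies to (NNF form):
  x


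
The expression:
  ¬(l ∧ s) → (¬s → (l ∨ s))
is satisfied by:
  {l: True, s: True}
  {l: True, s: False}
  {s: True, l: False}


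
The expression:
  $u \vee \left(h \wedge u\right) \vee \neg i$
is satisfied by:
  {u: True, i: False}
  {i: False, u: False}
  {i: True, u: True}


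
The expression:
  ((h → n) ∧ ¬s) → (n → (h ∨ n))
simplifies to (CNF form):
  True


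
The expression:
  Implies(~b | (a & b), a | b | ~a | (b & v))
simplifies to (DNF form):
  True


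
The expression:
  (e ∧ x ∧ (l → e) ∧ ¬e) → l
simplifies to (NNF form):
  True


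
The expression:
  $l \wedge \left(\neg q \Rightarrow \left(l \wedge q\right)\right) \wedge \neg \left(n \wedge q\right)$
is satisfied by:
  {q: True, l: True, n: False}


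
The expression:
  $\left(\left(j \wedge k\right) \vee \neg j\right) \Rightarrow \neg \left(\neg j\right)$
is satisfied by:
  {j: True}


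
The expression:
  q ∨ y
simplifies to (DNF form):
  q ∨ y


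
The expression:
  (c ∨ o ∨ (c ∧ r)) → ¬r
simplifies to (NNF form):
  (¬c ∧ ¬o) ∨ ¬r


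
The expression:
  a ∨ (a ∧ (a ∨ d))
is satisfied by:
  {a: True}


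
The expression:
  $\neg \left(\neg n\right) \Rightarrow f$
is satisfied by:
  {f: True, n: False}
  {n: False, f: False}
  {n: True, f: True}


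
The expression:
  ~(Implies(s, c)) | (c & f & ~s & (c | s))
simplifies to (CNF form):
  (c | s) & (f | s) & (~c | ~s)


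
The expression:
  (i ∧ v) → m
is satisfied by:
  {m: True, v: False, i: False}
  {v: False, i: False, m: False}
  {i: True, m: True, v: False}
  {i: True, v: False, m: False}
  {m: True, v: True, i: False}
  {v: True, m: False, i: False}
  {i: True, v: True, m: True}


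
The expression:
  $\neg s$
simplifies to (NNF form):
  $\neg s$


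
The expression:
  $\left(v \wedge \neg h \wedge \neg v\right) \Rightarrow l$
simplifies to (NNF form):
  $\text{True}$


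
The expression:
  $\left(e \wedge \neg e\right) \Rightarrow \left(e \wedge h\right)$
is always true.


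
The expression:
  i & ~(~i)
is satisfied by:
  {i: True}


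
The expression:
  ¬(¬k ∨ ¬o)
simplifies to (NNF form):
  k ∧ o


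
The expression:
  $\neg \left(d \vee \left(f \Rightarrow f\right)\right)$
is never true.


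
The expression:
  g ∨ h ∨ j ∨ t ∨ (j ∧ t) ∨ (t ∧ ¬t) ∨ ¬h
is always true.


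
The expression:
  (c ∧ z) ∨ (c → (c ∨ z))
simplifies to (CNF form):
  True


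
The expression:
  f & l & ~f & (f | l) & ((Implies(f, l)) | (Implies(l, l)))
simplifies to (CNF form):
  False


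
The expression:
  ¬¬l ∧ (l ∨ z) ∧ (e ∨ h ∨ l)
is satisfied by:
  {l: True}


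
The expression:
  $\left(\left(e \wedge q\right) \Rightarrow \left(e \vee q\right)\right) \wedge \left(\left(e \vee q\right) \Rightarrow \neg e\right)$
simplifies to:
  $\neg e$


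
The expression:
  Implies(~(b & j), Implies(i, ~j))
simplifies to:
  b | ~i | ~j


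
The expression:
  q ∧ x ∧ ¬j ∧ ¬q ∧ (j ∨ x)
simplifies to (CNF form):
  False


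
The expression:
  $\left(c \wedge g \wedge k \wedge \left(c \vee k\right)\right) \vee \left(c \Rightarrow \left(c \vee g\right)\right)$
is always true.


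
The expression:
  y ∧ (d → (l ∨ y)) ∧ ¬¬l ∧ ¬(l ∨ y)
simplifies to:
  False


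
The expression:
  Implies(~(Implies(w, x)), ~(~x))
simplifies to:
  x | ~w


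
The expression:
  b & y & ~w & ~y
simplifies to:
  False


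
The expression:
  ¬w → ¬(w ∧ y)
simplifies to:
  True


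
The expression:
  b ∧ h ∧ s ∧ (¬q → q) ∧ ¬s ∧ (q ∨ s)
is never true.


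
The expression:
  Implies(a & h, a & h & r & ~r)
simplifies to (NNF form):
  ~a | ~h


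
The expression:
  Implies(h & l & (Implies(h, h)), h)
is always true.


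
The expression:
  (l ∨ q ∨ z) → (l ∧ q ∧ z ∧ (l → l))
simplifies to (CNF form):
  (l ∨ ¬z) ∧ (q ∨ ¬l) ∧ (z ∨ ¬q)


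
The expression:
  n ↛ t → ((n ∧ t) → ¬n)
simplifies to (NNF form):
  True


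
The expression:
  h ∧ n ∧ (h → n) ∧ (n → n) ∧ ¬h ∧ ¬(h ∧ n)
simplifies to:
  False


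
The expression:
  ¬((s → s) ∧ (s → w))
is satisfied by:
  {s: True, w: False}


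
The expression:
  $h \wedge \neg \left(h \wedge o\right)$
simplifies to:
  $h \wedge \neg o$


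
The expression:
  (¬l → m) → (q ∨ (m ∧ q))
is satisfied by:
  {q: True, m: False, l: False}
  {q: True, l: True, m: False}
  {q: True, m: True, l: False}
  {q: True, l: True, m: True}
  {l: False, m: False, q: False}


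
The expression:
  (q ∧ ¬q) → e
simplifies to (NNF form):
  True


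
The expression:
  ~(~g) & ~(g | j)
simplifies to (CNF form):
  False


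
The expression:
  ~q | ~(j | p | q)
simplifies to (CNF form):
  ~q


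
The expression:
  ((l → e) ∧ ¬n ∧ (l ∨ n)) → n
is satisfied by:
  {n: True, l: False, e: False}
  {l: False, e: False, n: False}
  {n: True, e: True, l: False}
  {e: True, l: False, n: False}
  {n: True, l: True, e: False}
  {l: True, n: False, e: False}
  {n: True, e: True, l: True}


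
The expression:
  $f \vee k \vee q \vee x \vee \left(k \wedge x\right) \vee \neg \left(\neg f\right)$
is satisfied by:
  {x: True, q: True, k: True, f: True}
  {x: True, q: True, k: True, f: False}
  {x: True, q: True, f: True, k: False}
  {x: True, q: True, f: False, k: False}
  {x: True, k: True, f: True, q: False}
  {x: True, k: True, f: False, q: False}
  {x: True, k: False, f: True, q: False}
  {x: True, k: False, f: False, q: False}
  {q: True, k: True, f: True, x: False}
  {q: True, k: True, f: False, x: False}
  {q: True, f: True, k: False, x: False}
  {q: True, f: False, k: False, x: False}
  {k: True, f: True, q: False, x: False}
  {k: True, q: False, f: False, x: False}
  {f: True, q: False, k: False, x: False}


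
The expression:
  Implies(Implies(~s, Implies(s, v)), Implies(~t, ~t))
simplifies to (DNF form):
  True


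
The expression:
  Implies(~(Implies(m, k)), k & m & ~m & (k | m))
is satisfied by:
  {k: True, m: False}
  {m: False, k: False}
  {m: True, k: True}


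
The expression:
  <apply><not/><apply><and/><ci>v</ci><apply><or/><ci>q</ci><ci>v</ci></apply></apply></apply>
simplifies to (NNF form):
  <apply><not/><ci>v</ci></apply>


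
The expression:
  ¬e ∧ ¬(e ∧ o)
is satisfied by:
  {e: False}


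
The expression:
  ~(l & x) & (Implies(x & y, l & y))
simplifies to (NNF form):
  ~x | (~l & ~y)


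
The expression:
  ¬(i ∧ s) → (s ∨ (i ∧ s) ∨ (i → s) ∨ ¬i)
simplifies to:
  s ∨ ¬i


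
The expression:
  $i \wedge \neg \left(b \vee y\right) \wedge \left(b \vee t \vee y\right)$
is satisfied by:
  {t: True, i: True, b: False, y: False}


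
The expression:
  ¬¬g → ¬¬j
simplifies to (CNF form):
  j ∨ ¬g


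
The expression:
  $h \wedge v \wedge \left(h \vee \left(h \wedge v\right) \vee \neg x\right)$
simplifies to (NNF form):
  $h \wedge v$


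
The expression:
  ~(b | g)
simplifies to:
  ~b & ~g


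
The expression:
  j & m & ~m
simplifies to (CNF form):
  False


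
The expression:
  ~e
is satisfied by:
  {e: False}


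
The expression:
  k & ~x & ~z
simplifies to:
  k & ~x & ~z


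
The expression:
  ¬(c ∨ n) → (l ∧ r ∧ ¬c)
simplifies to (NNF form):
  c ∨ n ∨ (l ∧ r)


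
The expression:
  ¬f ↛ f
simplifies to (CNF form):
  ¬f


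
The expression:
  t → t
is always true.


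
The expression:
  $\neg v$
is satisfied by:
  {v: False}


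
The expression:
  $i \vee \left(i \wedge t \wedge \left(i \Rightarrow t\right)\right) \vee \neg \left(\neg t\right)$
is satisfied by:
  {i: True, t: True}
  {i: True, t: False}
  {t: True, i: False}


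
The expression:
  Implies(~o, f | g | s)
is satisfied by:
  {o: True, g: True, s: True, f: True}
  {o: True, g: True, s: True, f: False}
  {o: True, g: True, f: True, s: False}
  {o: True, g: True, f: False, s: False}
  {o: True, s: True, f: True, g: False}
  {o: True, s: True, f: False, g: False}
  {o: True, s: False, f: True, g: False}
  {o: True, s: False, f: False, g: False}
  {g: True, s: True, f: True, o: False}
  {g: True, s: True, f: False, o: False}
  {g: True, f: True, s: False, o: False}
  {g: True, f: False, s: False, o: False}
  {s: True, f: True, g: False, o: False}
  {s: True, g: False, f: False, o: False}
  {f: True, g: False, s: False, o: False}


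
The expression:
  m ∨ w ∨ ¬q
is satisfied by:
  {m: True, w: True, q: False}
  {m: True, w: False, q: False}
  {w: True, m: False, q: False}
  {m: False, w: False, q: False}
  {m: True, q: True, w: True}
  {m: True, q: True, w: False}
  {q: True, w: True, m: False}


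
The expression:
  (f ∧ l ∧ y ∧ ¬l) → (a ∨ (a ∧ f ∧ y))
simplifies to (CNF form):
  True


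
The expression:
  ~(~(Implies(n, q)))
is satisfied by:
  {q: True, n: False}
  {n: False, q: False}
  {n: True, q: True}


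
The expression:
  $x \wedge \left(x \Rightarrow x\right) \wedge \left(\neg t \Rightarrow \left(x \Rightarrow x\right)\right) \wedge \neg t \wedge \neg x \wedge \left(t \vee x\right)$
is never true.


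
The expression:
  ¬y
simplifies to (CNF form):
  ¬y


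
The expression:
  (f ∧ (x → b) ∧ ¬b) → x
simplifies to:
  b ∨ x ∨ ¬f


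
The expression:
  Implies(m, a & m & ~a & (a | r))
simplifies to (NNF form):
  ~m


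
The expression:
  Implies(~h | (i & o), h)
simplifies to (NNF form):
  h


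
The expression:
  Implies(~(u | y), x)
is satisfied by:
  {y: True, u: True, x: True}
  {y: True, u: True, x: False}
  {y: True, x: True, u: False}
  {y: True, x: False, u: False}
  {u: True, x: True, y: False}
  {u: True, x: False, y: False}
  {x: True, u: False, y: False}


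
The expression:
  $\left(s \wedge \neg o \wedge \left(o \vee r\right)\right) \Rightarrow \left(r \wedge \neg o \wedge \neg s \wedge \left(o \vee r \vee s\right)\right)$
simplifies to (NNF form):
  $o \vee \neg r \vee \neg s$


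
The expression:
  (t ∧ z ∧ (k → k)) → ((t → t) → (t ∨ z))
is always true.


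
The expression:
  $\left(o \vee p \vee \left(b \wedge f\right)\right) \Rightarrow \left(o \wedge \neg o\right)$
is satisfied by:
  {o: False, p: False, b: False, f: False}
  {f: True, o: False, p: False, b: False}
  {b: True, o: False, p: False, f: False}


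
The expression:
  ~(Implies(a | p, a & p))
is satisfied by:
  {a: True, p: False}
  {p: True, a: False}


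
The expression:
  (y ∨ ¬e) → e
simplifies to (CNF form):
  e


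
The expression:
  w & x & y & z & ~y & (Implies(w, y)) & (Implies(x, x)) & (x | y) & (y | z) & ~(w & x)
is never true.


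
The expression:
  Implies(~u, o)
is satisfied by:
  {o: True, u: True}
  {o: True, u: False}
  {u: True, o: False}


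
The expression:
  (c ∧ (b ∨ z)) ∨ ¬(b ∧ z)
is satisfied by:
  {c: True, z: False, b: False}
  {c: False, z: False, b: False}
  {b: True, c: True, z: False}
  {b: True, c: False, z: False}
  {z: True, c: True, b: False}
  {z: True, c: False, b: False}
  {z: True, b: True, c: True}


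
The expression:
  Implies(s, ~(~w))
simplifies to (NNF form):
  w | ~s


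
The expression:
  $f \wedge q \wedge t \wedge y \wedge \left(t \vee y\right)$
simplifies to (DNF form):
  $f \wedge q \wedge t \wedge y$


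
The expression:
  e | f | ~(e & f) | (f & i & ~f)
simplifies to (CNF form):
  True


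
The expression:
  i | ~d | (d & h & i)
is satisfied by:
  {i: True, d: False}
  {d: False, i: False}
  {d: True, i: True}


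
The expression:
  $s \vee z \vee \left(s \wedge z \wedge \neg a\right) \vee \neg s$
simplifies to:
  $\text{True}$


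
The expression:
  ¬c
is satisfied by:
  {c: False}


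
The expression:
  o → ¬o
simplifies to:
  ¬o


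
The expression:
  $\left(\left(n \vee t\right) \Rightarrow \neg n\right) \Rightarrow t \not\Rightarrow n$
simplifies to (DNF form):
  $n \vee t$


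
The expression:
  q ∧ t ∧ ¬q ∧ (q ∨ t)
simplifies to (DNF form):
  False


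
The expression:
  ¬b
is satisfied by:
  {b: False}


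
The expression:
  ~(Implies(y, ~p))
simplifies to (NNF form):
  p & y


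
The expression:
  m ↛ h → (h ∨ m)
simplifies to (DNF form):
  True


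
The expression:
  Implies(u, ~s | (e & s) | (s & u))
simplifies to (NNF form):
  True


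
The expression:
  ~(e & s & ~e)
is always true.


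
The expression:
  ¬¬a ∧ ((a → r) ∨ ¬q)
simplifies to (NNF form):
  a ∧ (r ∨ ¬q)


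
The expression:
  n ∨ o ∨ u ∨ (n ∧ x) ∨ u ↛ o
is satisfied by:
  {n: True, o: True, u: True}
  {n: True, o: True, u: False}
  {n: True, u: True, o: False}
  {n: True, u: False, o: False}
  {o: True, u: True, n: False}
  {o: True, u: False, n: False}
  {u: True, o: False, n: False}


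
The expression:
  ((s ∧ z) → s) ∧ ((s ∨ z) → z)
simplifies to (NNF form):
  z ∨ ¬s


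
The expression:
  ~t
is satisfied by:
  {t: False}


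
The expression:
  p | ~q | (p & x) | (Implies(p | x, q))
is always true.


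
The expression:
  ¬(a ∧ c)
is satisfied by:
  {c: False, a: False}
  {a: True, c: False}
  {c: True, a: False}


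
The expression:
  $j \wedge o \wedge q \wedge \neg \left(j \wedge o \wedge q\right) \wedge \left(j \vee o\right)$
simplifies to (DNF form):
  $\text{False}$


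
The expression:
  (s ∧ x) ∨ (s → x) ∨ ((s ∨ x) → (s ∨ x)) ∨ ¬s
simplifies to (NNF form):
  True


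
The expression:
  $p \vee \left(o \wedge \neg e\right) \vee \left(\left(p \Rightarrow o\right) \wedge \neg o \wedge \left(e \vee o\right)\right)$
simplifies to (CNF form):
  $\left(e \vee o \vee p\right) \wedge \left(e \vee p \vee \neg e\right) \wedge \left(o \vee p \vee \neg o\right) \wedge \left(p \vee \neg e \vee \neg o\right)$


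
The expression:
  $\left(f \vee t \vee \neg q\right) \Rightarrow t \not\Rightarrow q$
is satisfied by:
  {t: True, f: False, q: False}
  {t: True, f: True, q: False}
  {q: True, f: False, t: False}


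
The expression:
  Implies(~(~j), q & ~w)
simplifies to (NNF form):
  ~j | (q & ~w)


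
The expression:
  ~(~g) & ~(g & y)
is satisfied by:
  {g: True, y: False}


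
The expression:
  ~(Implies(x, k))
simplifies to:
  x & ~k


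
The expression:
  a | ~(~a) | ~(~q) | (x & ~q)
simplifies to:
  a | q | x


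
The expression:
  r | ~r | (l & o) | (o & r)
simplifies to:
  True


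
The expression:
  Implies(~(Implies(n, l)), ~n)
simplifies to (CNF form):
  l | ~n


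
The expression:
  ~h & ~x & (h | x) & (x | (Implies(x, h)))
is never true.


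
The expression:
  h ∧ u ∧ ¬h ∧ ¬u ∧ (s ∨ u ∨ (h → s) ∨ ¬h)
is never true.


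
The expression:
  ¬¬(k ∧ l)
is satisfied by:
  {k: True, l: True}


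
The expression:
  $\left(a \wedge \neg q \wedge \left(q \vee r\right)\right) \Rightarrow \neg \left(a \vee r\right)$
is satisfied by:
  {q: True, a: False, r: False}
  {q: False, a: False, r: False}
  {r: True, q: True, a: False}
  {r: True, q: False, a: False}
  {a: True, q: True, r: False}
  {a: True, q: False, r: False}
  {a: True, r: True, q: True}


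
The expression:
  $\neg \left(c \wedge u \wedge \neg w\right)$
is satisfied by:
  {w: True, u: False, c: False}
  {u: False, c: False, w: False}
  {w: True, c: True, u: False}
  {c: True, u: False, w: False}
  {w: True, u: True, c: False}
  {u: True, w: False, c: False}
  {w: True, c: True, u: True}


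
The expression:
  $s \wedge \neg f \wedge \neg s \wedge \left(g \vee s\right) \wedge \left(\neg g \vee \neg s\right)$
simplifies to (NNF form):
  $\text{False}$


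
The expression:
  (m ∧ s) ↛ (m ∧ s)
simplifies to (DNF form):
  False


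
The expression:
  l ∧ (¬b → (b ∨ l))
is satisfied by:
  {l: True}


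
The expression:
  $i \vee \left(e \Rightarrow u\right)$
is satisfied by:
  {i: True, u: True, e: False}
  {i: True, e: False, u: False}
  {u: True, e: False, i: False}
  {u: False, e: False, i: False}
  {i: True, u: True, e: True}
  {i: True, e: True, u: False}
  {u: True, e: True, i: False}


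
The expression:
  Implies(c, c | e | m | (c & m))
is always true.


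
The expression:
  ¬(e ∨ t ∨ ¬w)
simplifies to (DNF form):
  w ∧ ¬e ∧ ¬t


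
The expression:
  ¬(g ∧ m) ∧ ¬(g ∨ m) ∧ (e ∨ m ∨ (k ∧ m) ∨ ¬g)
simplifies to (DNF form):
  ¬g ∧ ¬m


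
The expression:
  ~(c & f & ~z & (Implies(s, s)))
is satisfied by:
  {z: True, c: False, f: False}
  {c: False, f: False, z: False}
  {f: True, z: True, c: False}
  {f: True, c: False, z: False}
  {z: True, c: True, f: False}
  {c: True, z: False, f: False}
  {f: True, c: True, z: True}


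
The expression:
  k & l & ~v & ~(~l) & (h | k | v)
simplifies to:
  k & l & ~v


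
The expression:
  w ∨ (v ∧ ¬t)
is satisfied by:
  {v: True, w: True, t: False}
  {w: True, t: False, v: False}
  {v: True, w: True, t: True}
  {w: True, t: True, v: False}
  {v: True, t: False, w: False}


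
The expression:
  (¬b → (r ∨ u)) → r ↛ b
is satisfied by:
  {r: True, u: False, b: False}
  {u: False, b: False, r: False}
  {r: True, u: True, b: False}


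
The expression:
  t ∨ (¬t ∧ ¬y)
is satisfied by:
  {t: True, y: False}
  {y: False, t: False}
  {y: True, t: True}


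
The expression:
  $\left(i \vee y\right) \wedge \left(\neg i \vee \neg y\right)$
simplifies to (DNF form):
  $\left(i \wedge \neg y\right) \vee \left(y \wedge \neg i\right)$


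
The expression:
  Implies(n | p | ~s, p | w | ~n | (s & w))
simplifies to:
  p | w | ~n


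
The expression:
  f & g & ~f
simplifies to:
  False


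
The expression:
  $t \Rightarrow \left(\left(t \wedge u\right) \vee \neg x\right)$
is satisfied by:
  {u: True, t: False, x: False}
  {u: False, t: False, x: False}
  {x: True, u: True, t: False}
  {x: True, u: False, t: False}
  {t: True, u: True, x: False}
  {t: True, u: False, x: False}
  {t: True, x: True, u: True}


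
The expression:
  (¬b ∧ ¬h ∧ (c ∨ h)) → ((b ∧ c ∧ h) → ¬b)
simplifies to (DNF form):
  True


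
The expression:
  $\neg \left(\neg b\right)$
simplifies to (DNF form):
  $b$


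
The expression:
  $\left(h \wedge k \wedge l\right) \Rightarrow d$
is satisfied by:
  {d: True, l: False, k: False, h: False}
  {d: False, l: False, k: False, h: False}
  {h: True, d: True, l: False, k: False}
  {h: True, d: False, l: False, k: False}
  {d: True, k: True, h: False, l: False}
  {k: True, h: False, l: False, d: False}
  {h: True, k: True, d: True, l: False}
  {h: True, k: True, d: False, l: False}
  {d: True, l: True, h: False, k: False}
  {l: True, h: False, k: False, d: False}
  {d: True, h: True, l: True, k: False}
  {h: True, l: True, d: False, k: False}
  {d: True, k: True, l: True, h: False}
  {k: True, l: True, h: False, d: False}
  {h: True, k: True, l: True, d: True}


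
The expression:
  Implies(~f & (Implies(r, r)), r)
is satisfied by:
  {r: True, f: True}
  {r: True, f: False}
  {f: True, r: False}


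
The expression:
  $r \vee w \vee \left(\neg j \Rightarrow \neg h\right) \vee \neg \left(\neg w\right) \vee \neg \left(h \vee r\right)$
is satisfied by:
  {r: True, w: True, j: True, h: False}
  {r: True, w: True, j: False, h: False}
  {r: True, j: True, w: False, h: False}
  {r: True, j: False, w: False, h: False}
  {w: True, j: True, r: False, h: False}
  {w: True, r: False, j: False, h: False}
  {w: False, j: True, r: False, h: False}
  {w: False, r: False, j: False, h: False}
  {r: True, h: True, w: True, j: True}
  {r: True, h: True, w: True, j: False}
  {r: True, h: True, j: True, w: False}
  {r: True, h: True, j: False, w: False}
  {h: True, w: True, j: True, r: False}
  {h: True, w: True, j: False, r: False}
  {h: True, j: True, w: False, r: False}


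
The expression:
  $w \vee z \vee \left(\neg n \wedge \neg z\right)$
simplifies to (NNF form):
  $w \vee z \vee \neg n$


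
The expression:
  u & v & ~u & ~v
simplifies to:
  False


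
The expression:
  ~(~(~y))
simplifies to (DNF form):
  ~y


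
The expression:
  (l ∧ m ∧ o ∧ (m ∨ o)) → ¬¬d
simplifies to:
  d ∨ ¬l ∨ ¬m ∨ ¬o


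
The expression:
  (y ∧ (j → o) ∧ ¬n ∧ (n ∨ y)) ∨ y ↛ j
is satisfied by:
  {o: True, y: True, n: False, j: False}
  {y: True, o: False, n: False, j: False}
  {o: True, n: True, y: True, j: False}
  {n: True, y: True, o: False, j: False}
  {j: True, o: True, y: True, n: False}


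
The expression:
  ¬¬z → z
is always true.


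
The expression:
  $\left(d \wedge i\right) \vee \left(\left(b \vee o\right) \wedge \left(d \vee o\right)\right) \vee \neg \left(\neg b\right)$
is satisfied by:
  {i: True, b: True, o: True, d: True}
  {i: True, b: True, o: True, d: False}
  {b: True, o: True, d: True, i: False}
  {b: True, o: True, d: False, i: False}
  {i: True, b: True, d: True, o: False}
  {i: True, b: True, d: False, o: False}
  {b: True, d: True, o: False, i: False}
  {b: True, d: False, o: False, i: False}
  {i: True, o: True, d: True, b: False}
  {i: True, o: True, d: False, b: False}
  {o: True, d: True, b: False, i: False}
  {o: True, b: False, d: False, i: False}
  {i: True, d: True, b: False, o: False}


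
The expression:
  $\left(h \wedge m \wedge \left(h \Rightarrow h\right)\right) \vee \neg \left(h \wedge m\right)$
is always true.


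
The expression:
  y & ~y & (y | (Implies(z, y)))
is never true.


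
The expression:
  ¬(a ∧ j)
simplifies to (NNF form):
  ¬a ∨ ¬j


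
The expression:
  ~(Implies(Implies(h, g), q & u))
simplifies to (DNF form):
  (g & ~q) | (g & ~u) | (~h & ~q) | (~h & ~u)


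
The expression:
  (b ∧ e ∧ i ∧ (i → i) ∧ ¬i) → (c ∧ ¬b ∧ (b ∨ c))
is always true.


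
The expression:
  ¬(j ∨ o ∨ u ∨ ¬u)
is never true.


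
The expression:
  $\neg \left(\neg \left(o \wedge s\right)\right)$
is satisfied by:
  {s: True, o: True}


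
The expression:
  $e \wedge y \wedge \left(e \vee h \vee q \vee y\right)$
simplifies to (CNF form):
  $e \wedge y$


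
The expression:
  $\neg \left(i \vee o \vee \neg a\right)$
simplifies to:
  $a \wedge \neg i \wedge \neg o$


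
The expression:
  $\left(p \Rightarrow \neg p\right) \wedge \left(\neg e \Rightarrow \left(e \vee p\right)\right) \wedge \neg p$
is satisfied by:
  {e: True, p: False}


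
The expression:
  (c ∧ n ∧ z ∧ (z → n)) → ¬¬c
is always true.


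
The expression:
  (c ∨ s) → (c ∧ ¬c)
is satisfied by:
  {c: False, s: False}


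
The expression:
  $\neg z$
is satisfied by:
  {z: False}


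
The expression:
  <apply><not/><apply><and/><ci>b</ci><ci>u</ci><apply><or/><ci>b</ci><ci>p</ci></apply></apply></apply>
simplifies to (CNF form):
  <apply><or/><apply><not/><ci>b</ci></apply><apply><not/><ci>u</ci></apply></apply>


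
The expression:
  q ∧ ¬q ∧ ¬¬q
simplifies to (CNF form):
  False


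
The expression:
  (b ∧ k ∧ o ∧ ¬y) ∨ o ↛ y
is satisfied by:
  {o: True, y: False}


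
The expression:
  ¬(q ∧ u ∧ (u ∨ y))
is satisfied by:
  {u: False, q: False}
  {q: True, u: False}
  {u: True, q: False}


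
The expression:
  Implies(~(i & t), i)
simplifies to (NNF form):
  i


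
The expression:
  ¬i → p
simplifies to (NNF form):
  i ∨ p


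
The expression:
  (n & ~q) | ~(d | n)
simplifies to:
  (n & ~q) | (~d & ~n)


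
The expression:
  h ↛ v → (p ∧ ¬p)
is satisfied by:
  {v: True, h: False}
  {h: False, v: False}
  {h: True, v: True}


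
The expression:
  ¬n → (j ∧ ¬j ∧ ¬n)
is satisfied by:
  {n: True}


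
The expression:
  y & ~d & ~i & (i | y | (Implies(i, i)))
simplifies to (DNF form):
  y & ~d & ~i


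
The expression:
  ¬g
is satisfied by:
  {g: False}


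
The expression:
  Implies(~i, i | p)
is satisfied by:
  {i: True, p: True}
  {i: True, p: False}
  {p: True, i: False}


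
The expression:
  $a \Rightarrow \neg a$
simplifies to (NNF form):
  $\neg a$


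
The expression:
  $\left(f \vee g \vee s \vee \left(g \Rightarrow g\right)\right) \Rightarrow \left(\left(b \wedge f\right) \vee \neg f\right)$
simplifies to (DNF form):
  $b \vee \neg f$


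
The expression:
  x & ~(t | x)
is never true.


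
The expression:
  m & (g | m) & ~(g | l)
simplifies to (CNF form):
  m & ~g & ~l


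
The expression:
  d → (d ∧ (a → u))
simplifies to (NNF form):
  u ∨ ¬a ∨ ¬d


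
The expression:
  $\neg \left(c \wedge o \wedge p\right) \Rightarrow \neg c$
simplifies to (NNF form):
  $\left(o \wedge p\right) \vee \neg c$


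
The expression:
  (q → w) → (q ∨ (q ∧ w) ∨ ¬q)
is always true.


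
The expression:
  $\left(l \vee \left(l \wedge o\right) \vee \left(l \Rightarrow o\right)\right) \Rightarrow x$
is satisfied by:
  {x: True}


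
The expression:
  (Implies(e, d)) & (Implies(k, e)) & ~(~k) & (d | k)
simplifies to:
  d & e & k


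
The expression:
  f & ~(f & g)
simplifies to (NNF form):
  f & ~g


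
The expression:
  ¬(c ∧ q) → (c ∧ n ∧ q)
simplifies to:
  c ∧ q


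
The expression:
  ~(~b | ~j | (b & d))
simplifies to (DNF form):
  b & j & ~d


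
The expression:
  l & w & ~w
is never true.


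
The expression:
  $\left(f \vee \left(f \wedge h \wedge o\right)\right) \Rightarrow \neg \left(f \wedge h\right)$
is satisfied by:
  {h: False, f: False}
  {f: True, h: False}
  {h: True, f: False}


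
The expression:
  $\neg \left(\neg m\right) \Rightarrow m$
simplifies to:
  $\text{True}$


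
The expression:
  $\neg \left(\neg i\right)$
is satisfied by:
  {i: True}


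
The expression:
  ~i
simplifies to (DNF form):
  ~i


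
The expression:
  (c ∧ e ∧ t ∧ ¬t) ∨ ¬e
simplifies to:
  ¬e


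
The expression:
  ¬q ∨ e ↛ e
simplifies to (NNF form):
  ¬q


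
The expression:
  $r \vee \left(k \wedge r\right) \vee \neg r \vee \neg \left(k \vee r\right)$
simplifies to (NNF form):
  $\text{True}$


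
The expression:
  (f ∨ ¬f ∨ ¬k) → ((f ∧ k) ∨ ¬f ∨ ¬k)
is always true.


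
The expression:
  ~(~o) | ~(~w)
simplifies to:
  o | w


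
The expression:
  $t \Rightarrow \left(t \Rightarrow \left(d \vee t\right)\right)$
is always true.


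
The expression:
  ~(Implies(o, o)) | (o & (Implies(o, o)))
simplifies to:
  o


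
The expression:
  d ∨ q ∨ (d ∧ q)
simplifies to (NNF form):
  d ∨ q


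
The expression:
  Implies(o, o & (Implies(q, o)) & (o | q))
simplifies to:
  True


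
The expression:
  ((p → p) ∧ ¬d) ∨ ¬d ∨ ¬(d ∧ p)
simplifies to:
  ¬d ∨ ¬p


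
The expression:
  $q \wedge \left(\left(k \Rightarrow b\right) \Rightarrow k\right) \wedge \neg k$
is never true.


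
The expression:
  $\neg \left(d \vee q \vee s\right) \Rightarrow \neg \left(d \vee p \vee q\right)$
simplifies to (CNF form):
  $d \vee q \vee s \vee \neg p$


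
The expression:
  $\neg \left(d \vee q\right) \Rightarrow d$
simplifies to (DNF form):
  $d \vee q$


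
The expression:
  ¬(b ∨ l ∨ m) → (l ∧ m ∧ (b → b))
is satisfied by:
  {b: True, m: True, l: True}
  {b: True, m: True, l: False}
  {b: True, l: True, m: False}
  {b: True, l: False, m: False}
  {m: True, l: True, b: False}
  {m: True, l: False, b: False}
  {l: True, m: False, b: False}


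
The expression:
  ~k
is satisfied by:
  {k: False}


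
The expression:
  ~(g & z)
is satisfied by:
  {g: False, z: False}
  {z: True, g: False}
  {g: True, z: False}


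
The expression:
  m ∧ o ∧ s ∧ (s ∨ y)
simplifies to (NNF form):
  m ∧ o ∧ s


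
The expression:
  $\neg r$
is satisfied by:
  {r: False}


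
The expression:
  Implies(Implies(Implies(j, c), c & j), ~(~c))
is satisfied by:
  {c: True, j: False}
  {j: False, c: False}
  {j: True, c: True}


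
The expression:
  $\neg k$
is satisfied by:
  {k: False}


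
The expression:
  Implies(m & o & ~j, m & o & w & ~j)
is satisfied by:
  {w: True, j: True, m: False, o: False}
  {w: True, j: False, m: False, o: False}
  {j: True, w: False, m: False, o: False}
  {w: False, j: False, m: False, o: False}
  {w: True, o: True, j: True, m: False}
  {w: True, o: True, j: False, m: False}
  {o: True, j: True, w: False, m: False}
  {o: True, w: False, j: False, m: False}
  {w: True, m: True, j: True, o: False}
  {w: True, m: True, j: False, o: False}
  {m: True, j: True, w: False, o: False}
  {m: True, w: False, j: False, o: False}
  {o: True, m: True, w: True, j: True}
  {o: True, m: True, w: True, j: False}
  {o: True, m: True, j: True, w: False}


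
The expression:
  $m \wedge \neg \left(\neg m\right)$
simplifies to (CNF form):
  $m$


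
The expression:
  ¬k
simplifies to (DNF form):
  ¬k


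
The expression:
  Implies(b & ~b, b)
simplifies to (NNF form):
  True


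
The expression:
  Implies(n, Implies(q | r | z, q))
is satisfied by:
  {q: True, r: False, z: False, n: False}
  {q: True, z: True, r: False, n: False}
  {q: True, r: True, z: False, n: False}
  {q: True, z: True, r: True, n: False}
  {q: False, r: False, z: False, n: False}
  {z: True, q: False, r: False, n: False}
  {r: True, q: False, z: False, n: False}
  {z: True, r: True, q: False, n: False}
  {n: True, q: True, r: False, z: False}
  {n: True, z: True, q: True, r: False}
  {n: True, q: True, r: True, z: False}
  {n: True, z: True, q: True, r: True}
  {n: True, q: False, r: False, z: False}


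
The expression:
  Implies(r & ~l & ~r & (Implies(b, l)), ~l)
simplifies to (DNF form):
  True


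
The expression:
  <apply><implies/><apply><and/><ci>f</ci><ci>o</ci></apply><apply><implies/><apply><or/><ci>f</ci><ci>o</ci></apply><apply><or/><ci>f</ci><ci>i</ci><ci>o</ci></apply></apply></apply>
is always true.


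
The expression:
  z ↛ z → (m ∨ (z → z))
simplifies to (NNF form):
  True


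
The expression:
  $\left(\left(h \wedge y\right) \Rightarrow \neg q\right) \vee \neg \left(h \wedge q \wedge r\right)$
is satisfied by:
  {h: False, q: False, y: False, r: False}
  {r: True, h: False, q: False, y: False}
  {y: True, h: False, q: False, r: False}
  {r: True, y: True, h: False, q: False}
  {q: True, r: False, h: False, y: False}
  {r: True, q: True, h: False, y: False}
  {y: True, q: True, r: False, h: False}
  {r: True, y: True, q: True, h: False}
  {h: True, y: False, q: False, r: False}
  {r: True, h: True, y: False, q: False}
  {y: True, h: True, r: False, q: False}
  {r: True, y: True, h: True, q: False}
  {q: True, h: True, y: False, r: False}
  {r: True, q: True, h: True, y: False}
  {y: True, q: True, h: True, r: False}


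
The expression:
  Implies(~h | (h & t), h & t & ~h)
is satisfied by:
  {h: True, t: False}


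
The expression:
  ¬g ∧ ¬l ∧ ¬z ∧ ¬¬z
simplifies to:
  False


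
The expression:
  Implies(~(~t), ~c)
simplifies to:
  ~c | ~t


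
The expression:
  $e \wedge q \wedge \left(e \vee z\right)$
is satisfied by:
  {e: True, q: True}


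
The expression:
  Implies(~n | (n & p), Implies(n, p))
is always true.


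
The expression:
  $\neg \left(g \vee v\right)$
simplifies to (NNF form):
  $\neg g \wedge \neg v$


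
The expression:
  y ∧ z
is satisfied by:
  {z: True, y: True}


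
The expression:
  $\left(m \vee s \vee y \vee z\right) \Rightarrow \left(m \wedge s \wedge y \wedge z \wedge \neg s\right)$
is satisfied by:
  {y: False, z: False, s: False, m: False}


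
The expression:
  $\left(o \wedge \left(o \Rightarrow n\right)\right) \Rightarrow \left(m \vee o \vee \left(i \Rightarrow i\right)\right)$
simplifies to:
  $\text{True}$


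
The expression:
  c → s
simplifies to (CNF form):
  s ∨ ¬c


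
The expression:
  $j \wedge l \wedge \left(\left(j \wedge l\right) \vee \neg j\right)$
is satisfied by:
  {j: True, l: True}


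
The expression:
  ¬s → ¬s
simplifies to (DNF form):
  True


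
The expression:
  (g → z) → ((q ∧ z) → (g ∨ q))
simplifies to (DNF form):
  True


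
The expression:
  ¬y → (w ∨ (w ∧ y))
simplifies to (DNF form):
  w ∨ y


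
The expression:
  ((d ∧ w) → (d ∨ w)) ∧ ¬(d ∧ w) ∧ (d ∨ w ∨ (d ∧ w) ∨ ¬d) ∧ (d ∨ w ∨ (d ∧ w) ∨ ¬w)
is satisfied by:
  {w: False, d: False}
  {d: True, w: False}
  {w: True, d: False}


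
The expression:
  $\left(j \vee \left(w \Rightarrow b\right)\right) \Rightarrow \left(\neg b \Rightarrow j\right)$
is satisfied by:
  {b: True, w: True, j: True}
  {b: True, w: True, j: False}
  {b: True, j: True, w: False}
  {b: True, j: False, w: False}
  {w: True, j: True, b: False}
  {w: True, j: False, b: False}
  {j: True, w: False, b: False}
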